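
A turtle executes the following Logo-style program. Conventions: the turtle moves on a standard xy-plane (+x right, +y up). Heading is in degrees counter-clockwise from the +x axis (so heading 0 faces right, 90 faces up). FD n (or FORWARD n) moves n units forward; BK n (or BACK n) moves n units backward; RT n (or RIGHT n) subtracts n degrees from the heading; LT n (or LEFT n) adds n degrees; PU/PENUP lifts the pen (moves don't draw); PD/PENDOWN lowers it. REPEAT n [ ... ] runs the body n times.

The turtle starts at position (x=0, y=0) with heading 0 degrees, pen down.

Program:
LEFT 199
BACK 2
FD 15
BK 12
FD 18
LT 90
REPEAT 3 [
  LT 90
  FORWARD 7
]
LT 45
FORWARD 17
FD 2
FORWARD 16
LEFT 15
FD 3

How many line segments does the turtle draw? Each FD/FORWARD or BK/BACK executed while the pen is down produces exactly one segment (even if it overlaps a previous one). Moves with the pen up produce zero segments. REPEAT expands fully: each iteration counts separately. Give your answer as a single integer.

Executing turtle program step by step:
Start: pos=(0,0), heading=0, pen down
LT 199: heading 0 -> 199
BK 2: (0,0) -> (1.891,0.651) [heading=199, draw]
FD 15: (1.891,0.651) -> (-12.292,-4.232) [heading=199, draw]
BK 12: (-12.292,-4.232) -> (-0.946,-0.326) [heading=199, draw]
FD 18: (-0.946,-0.326) -> (-17.965,-6.186) [heading=199, draw]
LT 90: heading 199 -> 289
REPEAT 3 [
  -- iteration 1/3 --
  LT 90: heading 289 -> 19
  FD 7: (-17.965,-6.186) -> (-11.346,-3.907) [heading=19, draw]
  -- iteration 2/3 --
  LT 90: heading 19 -> 109
  FD 7: (-11.346,-3.907) -> (-13.625,2.712) [heading=109, draw]
  -- iteration 3/3 --
  LT 90: heading 109 -> 199
  FD 7: (-13.625,2.712) -> (-20.244,0.433) [heading=199, draw]
]
LT 45: heading 199 -> 244
FD 17: (-20.244,0.433) -> (-27.696,-14.847) [heading=244, draw]
FD 2: (-27.696,-14.847) -> (-28.573,-16.644) [heading=244, draw]
FD 16: (-28.573,-16.644) -> (-35.587,-31.025) [heading=244, draw]
LT 15: heading 244 -> 259
FD 3: (-35.587,-31.025) -> (-36.159,-33.97) [heading=259, draw]
Final: pos=(-36.159,-33.97), heading=259, 11 segment(s) drawn
Segments drawn: 11

Answer: 11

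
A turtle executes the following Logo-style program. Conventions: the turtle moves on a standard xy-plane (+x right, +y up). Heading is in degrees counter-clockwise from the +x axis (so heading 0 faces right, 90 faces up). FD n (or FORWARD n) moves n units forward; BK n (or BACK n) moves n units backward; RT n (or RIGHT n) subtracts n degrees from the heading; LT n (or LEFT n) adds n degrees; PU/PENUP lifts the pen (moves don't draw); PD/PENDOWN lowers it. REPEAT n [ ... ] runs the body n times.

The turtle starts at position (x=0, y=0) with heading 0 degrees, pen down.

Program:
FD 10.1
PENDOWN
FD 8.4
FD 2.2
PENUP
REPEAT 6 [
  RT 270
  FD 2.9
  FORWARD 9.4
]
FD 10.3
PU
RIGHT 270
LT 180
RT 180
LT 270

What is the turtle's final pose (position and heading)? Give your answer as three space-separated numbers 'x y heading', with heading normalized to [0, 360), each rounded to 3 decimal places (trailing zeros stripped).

Executing turtle program step by step:
Start: pos=(0,0), heading=0, pen down
FD 10.1: (0,0) -> (10.1,0) [heading=0, draw]
PD: pen down
FD 8.4: (10.1,0) -> (18.5,0) [heading=0, draw]
FD 2.2: (18.5,0) -> (20.7,0) [heading=0, draw]
PU: pen up
REPEAT 6 [
  -- iteration 1/6 --
  RT 270: heading 0 -> 90
  FD 2.9: (20.7,0) -> (20.7,2.9) [heading=90, move]
  FD 9.4: (20.7,2.9) -> (20.7,12.3) [heading=90, move]
  -- iteration 2/6 --
  RT 270: heading 90 -> 180
  FD 2.9: (20.7,12.3) -> (17.8,12.3) [heading=180, move]
  FD 9.4: (17.8,12.3) -> (8.4,12.3) [heading=180, move]
  -- iteration 3/6 --
  RT 270: heading 180 -> 270
  FD 2.9: (8.4,12.3) -> (8.4,9.4) [heading=270, move]
  FD 9.4: (8.4,9.4) -> (8.4,0) [heading=270, move]
  -- iteration 4/6 --
  RT 270: heading 270 -> 0
  FD 2.9: (8.4,0) -> (11.3,0) [heading=0, move]
  FD 9.4: (11.3,0) -> (20.7,0) [heading=0, move]
  -- iteration 5/6 --
  RT 270: heading 0 -> 90
  FD 2.9: (20.7,0) -> (20.7,2.9) [heading=90, move]
  FD 9.4: (20.7,2.9) -> (20.7,12.3) [heading=90, move]
  -- iteration 6/6 --
  RT 270: heading 90 -> 180
  FD 2.9: (20.7,12.3) -> (17.8,12.3) [heading=180, move]
  FD 9.4: (17.8,12.3) -> (8.4,12.3) [heading=180, move]
]
FD 10.3: (8.4,12.3) -> (-1.9,12.3) [heading=180, move]
PU: pen up
RT 270: heading 180 -> 270
LT 180: heading 270 -> 90
RT 180: heading 90 -> 270
LT 270: heading 270 -> 180
Final: pos=(-1.9,12.3), heading=180, 3 segment(s) drawn

Answer: -1.9 12.3 180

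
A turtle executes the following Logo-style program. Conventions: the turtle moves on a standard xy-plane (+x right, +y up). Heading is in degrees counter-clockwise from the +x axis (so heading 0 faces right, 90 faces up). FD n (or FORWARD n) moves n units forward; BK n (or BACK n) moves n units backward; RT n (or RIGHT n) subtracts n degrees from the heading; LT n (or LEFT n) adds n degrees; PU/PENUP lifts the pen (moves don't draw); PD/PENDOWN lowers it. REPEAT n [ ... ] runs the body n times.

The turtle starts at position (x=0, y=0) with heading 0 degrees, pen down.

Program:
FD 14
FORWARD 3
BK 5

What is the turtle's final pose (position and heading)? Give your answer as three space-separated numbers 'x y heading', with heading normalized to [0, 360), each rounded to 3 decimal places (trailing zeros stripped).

Answer: 12 0 0

Derivation:
Executing turtle program step by step:
Start: pos=(0,0), heading=0, pen down
FD 14: (0,0) -> (14,0) [heading=0, draw]
FD 3: (14,0) -> (17,0) [heading=0, draw]
BK 5: (17,0) -> (12,0) [heading=0, draw]
Final: pos=(12,0), heading=0, 3 segment(s) drawn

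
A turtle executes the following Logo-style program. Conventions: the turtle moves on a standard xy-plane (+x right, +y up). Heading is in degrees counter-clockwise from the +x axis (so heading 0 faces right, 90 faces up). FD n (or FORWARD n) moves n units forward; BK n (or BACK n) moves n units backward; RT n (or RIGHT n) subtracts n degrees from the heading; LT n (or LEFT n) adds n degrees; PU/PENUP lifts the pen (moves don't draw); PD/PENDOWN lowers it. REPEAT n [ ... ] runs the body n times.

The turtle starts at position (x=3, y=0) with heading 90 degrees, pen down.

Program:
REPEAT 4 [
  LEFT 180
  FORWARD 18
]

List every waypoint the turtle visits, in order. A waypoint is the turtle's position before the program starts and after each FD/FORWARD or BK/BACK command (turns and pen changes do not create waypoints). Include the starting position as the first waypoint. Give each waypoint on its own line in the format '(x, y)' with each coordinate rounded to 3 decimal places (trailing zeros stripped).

Executing turtle program step by step:
Start: pos=(3,0), heading=90, pen down
REPEAT 4 [
  -- iteration 1/4 --
  LT 180: heading 90 -> 270
  FD 18: (3,0) -> (3,-18) [heading=270, draw]
  -- iteration 2/4 --
  LT 180: heading 270 -> 90
  FD 18: (3,-18) -> (3,0) [heading=90, draw]
  -- iteration 3/4 --
  LT 180: heading 90 -> 270
  FD 18: (3,0) -> (3,-18) [heading=270, draw]
  -- iteration 4/4 --
  LT 180: heading 270 -> 90
  FD 18: (3,-18) -> (3,0) [heading=90, draw]
]
Final: pos=(3,0), heading=90, 4 segment(s) drawn
Waypoints (5 total):
(3, 0)
(3, -18)
(3, 0)
(3, -18)
(3, 0)

Answer: (3, 0)
(3, -18)
(3, 0)
(3, -18)
(3, 0)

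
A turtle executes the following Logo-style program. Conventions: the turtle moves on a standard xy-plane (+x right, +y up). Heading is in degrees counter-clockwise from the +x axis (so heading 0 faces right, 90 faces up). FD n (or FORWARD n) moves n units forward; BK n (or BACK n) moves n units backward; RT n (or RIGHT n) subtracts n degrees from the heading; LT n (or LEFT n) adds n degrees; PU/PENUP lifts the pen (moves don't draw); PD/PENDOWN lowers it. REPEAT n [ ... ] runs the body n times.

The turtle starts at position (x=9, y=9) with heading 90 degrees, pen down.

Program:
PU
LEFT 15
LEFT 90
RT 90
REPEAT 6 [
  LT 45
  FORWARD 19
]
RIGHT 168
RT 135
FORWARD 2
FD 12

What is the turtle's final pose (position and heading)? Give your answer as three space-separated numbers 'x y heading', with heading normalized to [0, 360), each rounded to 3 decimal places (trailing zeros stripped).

Answer: 8.744 -12.492 72

Derivation:
Executing turtle program step by step:
Start: pos=(9,9), heading=90, pen down
PU: pen up
LT 15: heading 90 -> 105
LT 90: heading 105 -> 195
RT 90: heading 195 -> 105
REPEAT 6 [
  -- iteration 1/6 --
  LT 45: heading 105 -> 150
  FD 19: (9,9) -> (-7.454,18.5) [heading=150, move]
  -- iteration 2/6 --
  LT 45: heading 150 -> 195
  FD 19: (-7.454,18.5) -> (-25.807,13.582) [heading=195, move]
  -- iteration 3/6 --
  LT 45: heading 195 -> 240
  FD 19: (-25.807,13.582) -> (-35.307,-2.872) [heading=240, move]
  -- iteration 4/6 --
  LT 45: heading 240 -> 285
  FD 19: (-35.307,-2.872) -> (-30.39,-21.225) [heading=285, move]
  -- iteration 5/6 --
  LT 45: heading 285 -> 330
  FD 19: (-30.39,-21.225) -> (-13.935,-30.725) [heading=330, move]
  -- iteration 6/6 --
  LT 45: heading 330 -> 15
  FD 19: (-13.935,-30.725) -> (4.418,-25.807) [heading=15, move]
]
RT 168: heading 15 -> 207
RT 135: heading 207 -> 72
FD 2: (4.418,-25.807) -> (5.036,-23.905) [heading=72, move]
FD 12: (5.036,-23.905) -> (8.744,-12.492) [heading=72, move]
Final: pos=(8.744,-12.492), heading=72, 0 segment(s) drawn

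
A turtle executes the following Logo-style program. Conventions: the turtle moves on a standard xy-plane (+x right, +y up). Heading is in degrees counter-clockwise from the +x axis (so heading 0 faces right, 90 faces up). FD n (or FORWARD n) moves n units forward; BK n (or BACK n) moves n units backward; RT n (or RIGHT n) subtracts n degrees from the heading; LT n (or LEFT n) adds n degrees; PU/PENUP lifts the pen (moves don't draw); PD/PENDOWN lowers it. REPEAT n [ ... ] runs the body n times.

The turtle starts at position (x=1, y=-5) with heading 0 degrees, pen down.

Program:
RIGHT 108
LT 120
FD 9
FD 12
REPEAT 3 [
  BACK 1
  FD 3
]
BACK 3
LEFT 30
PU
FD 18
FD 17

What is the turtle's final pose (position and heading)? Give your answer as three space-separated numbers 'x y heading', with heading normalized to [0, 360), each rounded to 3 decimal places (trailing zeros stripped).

Answer: 50.486 23.409 42

Derivation:
Executing turtle program step by step:
Start: pos=(1,-5), heading=0, pen down
RT 108: heading 0 -> 252
LT 120: heading 252 -> 12
FD 9: (1,-5) -> (9.803,-3.129) [heading=12, draw]
FD 12: (9.803,-3.129) -> (21.541,-0.634) [heading=12, draw]
REPEAT 3 [
  -- iteration 1/3 --
  BK 1: (21.541,-0.634) -> (20.563,-0.842) [heading=12, draw]
  FD 3: (20.563,-0.842) -> (23.497,-0.218) [heading=12, draw]
  -- iteration 2/3 --
  BK 1: (23.497,-0.218) -> (22.519,-0.426) [heading=12, draw]
  FD 3: (22.519,-0.426) -> (25.454,0.198) [heading=12, draw]
  -- iteration 3/3 --
  BK 1: (25.454,0.198) -> (24.476,-0.01) [heading=12, draw]
  FD 3: (24.476,-0.01) -> (27.41,0.614) [heading=12, draw]
]
BK 3: (27.41,0.614) -> (24.476,-0.01) [heading=12, draw]
LT 30: heading 12 -> 42
PU: pen up
FD 18: (24.476,-0.01) -> (37.852,12.034) [heading=42, move]
FD 17: (37.852,12.034) -> (50.486,23.409) [heading=42, move]
Final: pos=(50.486,23.409), heading=42, 9 segment(s) drawn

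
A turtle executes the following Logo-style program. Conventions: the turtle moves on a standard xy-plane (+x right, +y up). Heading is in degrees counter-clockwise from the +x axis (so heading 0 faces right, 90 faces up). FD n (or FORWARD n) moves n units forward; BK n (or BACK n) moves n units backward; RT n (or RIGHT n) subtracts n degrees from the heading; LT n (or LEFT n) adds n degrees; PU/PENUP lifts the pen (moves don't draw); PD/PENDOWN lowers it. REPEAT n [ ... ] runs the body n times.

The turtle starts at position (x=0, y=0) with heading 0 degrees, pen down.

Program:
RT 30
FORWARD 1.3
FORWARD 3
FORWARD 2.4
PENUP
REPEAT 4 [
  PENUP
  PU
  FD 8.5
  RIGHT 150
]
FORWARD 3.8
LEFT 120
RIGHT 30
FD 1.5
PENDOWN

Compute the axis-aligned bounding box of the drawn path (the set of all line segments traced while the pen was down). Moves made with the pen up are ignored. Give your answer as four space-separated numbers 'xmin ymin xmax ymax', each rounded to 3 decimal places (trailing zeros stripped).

Executing turtle program step by step:
Start: pos=(0,0), heading=0, pen down
RT 30: heading 0 -> 330
FD 1.3: (0,0) -> (1.126,-0.65) [heading=330, draw]
FD 3: (1.126,-0.65) -> (3.724,-2.15) [heading=330, draw]
FD 2.4: (3.724,-2.15) -> (5.802,-3.35) [heading=330, draw]
PU: pen up
REPEAT 4 [
  -- iteration 1/4 --
  PU: pen up
  PU: pen up
  FD 8.5: (5.802,-3.35) -> (13.164,-7.6) [heading=330, move]
  RT 150: heading 330 -> 180
  -- iteration 2/4 --
  PU: pen up
  PU: pen up
  FD 8.5: (13.164,-7.6) -> (4.664,-7.6) [heading=180, move]
  RT 150: heading 180 -> 30
  -- iteration 3/4 --
  PU: pen up
  PU: pen up
  FD 8.5: (4.664,-7.6) -> (12.025,-3.35) [heading=30, move]
  RT 150: heading 30 -> 240
  -- iteration 4/4 --
  PU: pen up
  PU: pen up
  FD 8.5: (12.025,-3.35) -> (7.775,-10.711) [heading=240, move]
  RT 150: heading 240 -> 90
]
FD 3.8: (7.775,-10.711) -> (7.775,-6.911) [heading=90, move]
LT 120: heading 90 -> 210
RT 30: heading 210 -> 180
FD 1.5: (7.775,-6.911) -> (6.275,-6.911) [heading=180, move]
PD: pen down
Final: pos=(6.275,-6.911), heading=180, 3 segment(s) drawn

Segment endpoints: x in {0, 1.126, 3.724, 5.802}, y in {-3.35, -2.15, -0.65, 0}
xmin=0, ymin=-3.35, xmax=5.802, ymax=0

Answer: 0 -3.35 5.802 0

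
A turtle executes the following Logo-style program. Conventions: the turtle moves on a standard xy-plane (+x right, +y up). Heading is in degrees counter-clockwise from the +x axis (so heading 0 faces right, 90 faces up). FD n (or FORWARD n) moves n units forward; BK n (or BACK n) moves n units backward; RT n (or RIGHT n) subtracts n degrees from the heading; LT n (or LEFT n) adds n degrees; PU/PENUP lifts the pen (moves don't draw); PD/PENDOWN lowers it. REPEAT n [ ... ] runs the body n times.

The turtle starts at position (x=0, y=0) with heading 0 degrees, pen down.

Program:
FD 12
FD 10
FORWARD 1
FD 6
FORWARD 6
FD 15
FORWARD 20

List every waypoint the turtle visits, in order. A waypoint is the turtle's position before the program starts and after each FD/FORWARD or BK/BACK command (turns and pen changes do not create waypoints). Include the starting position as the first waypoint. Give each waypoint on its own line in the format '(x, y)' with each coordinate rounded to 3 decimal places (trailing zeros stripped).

Executing turtle program step by step:
Start: pos=(0,0), heading=0, pen down
FD 12: (0,0) -> (12,0) [heading=0, draw]
FD 10: (12,0) -> (22,0) [heading=0, draw]
FD 1: (22,0) -> (23,0) [heading=0, draw]
FD 6: (23,0) -> (29,0) [heading=0, draw]
FD 6: (29,0) -> (35,0) [heading=0, draw]
FD 15: (35,0) -> (50,0) [heading=0, draw]
FD 20: (50,0) -> (70,0) [heading=0, draw]
Final: pos=(70,0), heading=0, 7 segment(s) drawn
Waypoints (8 total):
(0, 0)
(12, 0)
(22, 0)
(23, 0)
(29, 0)
(35, 0)
(50, 0)
(70, 0)

Answer: (0, 0)
(12, 0)
(22, 0)
(23, 0)
(29, 0)
(35, 0)
(50, 0)
(70, 0)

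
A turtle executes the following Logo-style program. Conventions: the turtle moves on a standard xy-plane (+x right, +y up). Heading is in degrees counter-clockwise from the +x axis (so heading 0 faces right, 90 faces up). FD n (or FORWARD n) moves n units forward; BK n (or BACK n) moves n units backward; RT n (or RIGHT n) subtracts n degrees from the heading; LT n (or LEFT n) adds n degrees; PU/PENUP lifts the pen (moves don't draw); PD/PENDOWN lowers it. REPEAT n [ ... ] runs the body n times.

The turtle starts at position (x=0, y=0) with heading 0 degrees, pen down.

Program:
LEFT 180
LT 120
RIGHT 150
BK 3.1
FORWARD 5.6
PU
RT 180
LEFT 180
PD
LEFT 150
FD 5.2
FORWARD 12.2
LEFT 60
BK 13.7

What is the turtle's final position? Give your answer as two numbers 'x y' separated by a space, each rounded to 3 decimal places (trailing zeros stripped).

Executing turtle program step by step:
Start: pos=(0,0), heading=0, pen down
LT 180: heading 0 -> 180
LT 120: heading 180 -> 300
RT 150: heading 300 -> 150
BK 3.1: (0,0) -> (2.685,-1.55) [heading=150, draw]
FD 5.6: (2.685,-1.55) -> (-2.165,1.25) [heading=150, draw]
PU: pen up
RT 180: heading 150 -> 330
LT 180: heading 330 -> 150
PD: pen down
LT 150: heading 150 -> 300
FD 5.2: (-2.165,1.25) -> (0.435,-3.253) [heading=300, draw]
FD 12.2: (0.435,-3.253) -> (6.535,-13.819) [heading=300, draw]
LT 60: heading 300 -> 0
BK 13.7: (6.535,-13.819) -> (-7.165,-13.819) [heading=0, draw]
Final: pos=(-7.165,-13.819), heading=0, 5 segment(s) drawn

Answer: -7.165 -13.819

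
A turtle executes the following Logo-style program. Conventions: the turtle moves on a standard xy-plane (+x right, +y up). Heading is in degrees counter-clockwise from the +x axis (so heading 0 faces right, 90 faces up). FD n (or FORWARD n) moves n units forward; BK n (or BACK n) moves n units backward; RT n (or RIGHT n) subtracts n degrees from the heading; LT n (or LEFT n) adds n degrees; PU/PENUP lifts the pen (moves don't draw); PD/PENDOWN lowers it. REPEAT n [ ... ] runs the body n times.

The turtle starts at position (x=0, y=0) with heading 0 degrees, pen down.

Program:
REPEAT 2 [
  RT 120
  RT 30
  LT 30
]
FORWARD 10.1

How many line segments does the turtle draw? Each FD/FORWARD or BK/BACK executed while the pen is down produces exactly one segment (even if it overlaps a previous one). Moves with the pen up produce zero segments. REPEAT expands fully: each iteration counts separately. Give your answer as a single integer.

Executing turtle program step by step:
Start: pos=(0,0), heading=0, pen down
REPEAT 2 [
  -- iteration 1/2 --
  RT 120: heading 0 -> 240
  RT 30: heading 240 -> 210
  LT 30: heading 210 -> 240
  -- iteration 2/2 --
  RT 120: heading 240 -> 120
  RT 30: heading 120 -> 90
  LT 30: heading 90 -> 120
]
FD 10.1: (0,0) -> (-5.05,8.747) [heading=120, draw]
Final: pos=(-5.05,8.747), heading=120, 1 segment(s) drawn
Segments drawn: 1

Answer: 1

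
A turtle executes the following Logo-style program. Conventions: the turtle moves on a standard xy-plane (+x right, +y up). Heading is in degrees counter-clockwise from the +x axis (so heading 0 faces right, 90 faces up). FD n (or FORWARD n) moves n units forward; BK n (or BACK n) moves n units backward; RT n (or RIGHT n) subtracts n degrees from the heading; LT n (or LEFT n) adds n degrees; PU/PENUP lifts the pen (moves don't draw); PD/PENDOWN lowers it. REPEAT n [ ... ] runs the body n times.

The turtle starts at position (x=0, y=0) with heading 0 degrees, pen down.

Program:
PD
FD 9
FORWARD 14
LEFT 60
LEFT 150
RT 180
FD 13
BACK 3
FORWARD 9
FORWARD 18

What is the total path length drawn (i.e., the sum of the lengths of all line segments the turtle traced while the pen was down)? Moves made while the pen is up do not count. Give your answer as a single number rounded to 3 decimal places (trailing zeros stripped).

Answer: 66

Derivation:
Executing turtle program step by step:
Start: pos=(0,0), heading=0, pen down
PD: pen down
FD 9: (0,0) -> (9,0) [heading=0, draw]
FD 14: (9,0) -> (23,0) [heading=0, draw]
LT 60: heading 0 -> 60
LT 150: heading 60 -> 210
RT 180: heading 210 -> 30
FD 13: (23,0) -> (34.258,6.5) [heading=30, draw]
BK 3: (34.258,6.5) -> (31.66,5) [heading=30, draw]
FD 9: (31.66,5) -> (39.454,9.5) [heading=30, draw]
FD 18: (39.454,9.5) -> (55.043,18.5) [heading=30, draw]
Final: pos=(55.043,18.5), heading=30, 6 segment(s) drawn

Segment lengths:
  seg 1: (0,0) -> (9,0), length = 9
  seg 2: (9,0) -> (23,0), length = 14
  seg 3: (23,0) -> (34.258,6.5), length = 13
  seg 4: (34.258,6.5) -> (31.66,5), length = 3
  seg 5: (31.66,5) -> (39.454,9.5), length = 9
  seg 6: (39.454,9.5) -> (55.043,18.5), length = 18
Total = 66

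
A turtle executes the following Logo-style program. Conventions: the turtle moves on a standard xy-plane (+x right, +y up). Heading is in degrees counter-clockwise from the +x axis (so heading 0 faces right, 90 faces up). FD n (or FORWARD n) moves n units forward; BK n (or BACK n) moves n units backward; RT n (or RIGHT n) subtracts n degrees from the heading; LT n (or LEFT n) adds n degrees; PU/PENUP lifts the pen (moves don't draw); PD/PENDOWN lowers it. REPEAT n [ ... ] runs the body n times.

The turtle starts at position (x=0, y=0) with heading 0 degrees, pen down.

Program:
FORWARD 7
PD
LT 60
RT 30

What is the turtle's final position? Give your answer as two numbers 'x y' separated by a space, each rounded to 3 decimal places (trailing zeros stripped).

Executing turtle program step by step:
Start: pos=(0,0), heading=0, pen down
FD 7: (0,0) -> (7,0) [heading=0, draw]
PD: pen down
LT 60: heading 0 -> 60
RT 30: heading 60 -> 30
Final: pos=(7,0), heading=30, 1 segment(s) drawn

Answer: 7 0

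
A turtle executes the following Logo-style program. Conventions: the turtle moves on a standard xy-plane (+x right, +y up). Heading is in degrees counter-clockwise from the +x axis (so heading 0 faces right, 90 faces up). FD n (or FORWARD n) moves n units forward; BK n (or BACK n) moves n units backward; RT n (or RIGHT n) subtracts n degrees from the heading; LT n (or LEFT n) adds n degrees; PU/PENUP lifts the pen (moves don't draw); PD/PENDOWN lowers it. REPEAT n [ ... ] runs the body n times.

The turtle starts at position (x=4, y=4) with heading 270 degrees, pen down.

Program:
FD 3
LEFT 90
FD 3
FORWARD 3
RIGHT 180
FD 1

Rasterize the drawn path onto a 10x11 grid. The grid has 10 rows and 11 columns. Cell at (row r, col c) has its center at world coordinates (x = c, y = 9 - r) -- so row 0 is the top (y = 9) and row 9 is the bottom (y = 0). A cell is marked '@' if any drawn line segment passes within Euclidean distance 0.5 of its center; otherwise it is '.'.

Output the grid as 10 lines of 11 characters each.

Segment 0: (4,4) -> (4,1)
Segment 1: (4,1) -> (7,1)
Segment 2: (7,1) -> (10,1)
Segment 3: (10,1) -> (9,1)

Answer: ...........
...........
...........
...........
...........
....@......
....@......
....@......
....@@@@@@@
...........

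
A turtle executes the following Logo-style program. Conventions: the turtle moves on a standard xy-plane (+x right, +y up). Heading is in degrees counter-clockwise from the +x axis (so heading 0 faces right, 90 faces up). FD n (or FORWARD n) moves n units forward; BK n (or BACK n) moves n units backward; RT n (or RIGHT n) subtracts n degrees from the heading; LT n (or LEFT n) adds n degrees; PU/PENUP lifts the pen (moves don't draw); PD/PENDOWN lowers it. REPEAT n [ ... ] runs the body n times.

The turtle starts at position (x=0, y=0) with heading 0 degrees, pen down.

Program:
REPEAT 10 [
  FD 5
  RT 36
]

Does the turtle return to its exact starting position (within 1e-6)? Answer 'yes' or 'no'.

Executing turtle program step by step:
Start: pos=(0,0), heading=0, pen down
REPEAT 10 [
  -- iteration 1/10 --
  FD 5: (0,0) -> (5,0) [heading=0, draw]
  RT 36: heading 0 -> 324
  -- iteration 2/10 --
  FD 5: (5,0) -> (9.045,-2.939) [heading=324, draw]
  RT 36: heading 324 -> 288
  -- iteration 3/10 --
  FD 5: (9.045,-2.939) -> (10.59,-7.694) [heading=288, draw]
  RT 36: heading 288 -> 252
  -- iteration 4/10 --
  FD 5: (10.59,-7.694) -> (9.045,-12.449) [heading=252, draw]
  RT 36: heading 252 -> 216
  -- iteration 5/10 --
  FD 5: (9.045,-12.449) -> (5,-15.388) [heading=216, draw]
  RT 36: heading 216 -> 180
  -- iteration 6/10 --
  FD 5: (5,-15.388) -> (0,-15.388) [heading=180, draw]
  RT 36: heading 180 -> 144
  -- iteration 7/10 --
  FD 5: (0,-15.388) -> (-4.045,-12.449) [heading=144, draw]
  RT 36: heading 144 -> 108
  -- iteration 8/10 --
  FD 5: (-4.045,-12.449) -> (-5.59,-7.694) [heading=108, draw]
  RT 36: heading 108 -> 72
  -- iteration 9/10 --
  FD 5: (-5.59,-7.694) -> (-4.045,-2.939) [heading=72, draw]
  RT 36: heading 72 -> 36
  -- iteration 10/10 --
  FD 5: (-4.045,-2.939) -> (0,0) [heading=36, draw]
  RT 36: heading 36 -> 0
]
Final: pos=(0,0), heading=0, 10 segment(s) drawn

Start position: (0, 0)
Final position: (0, 0)
Distance = 0; < 1e-6 -> CLOSED

Answer: yes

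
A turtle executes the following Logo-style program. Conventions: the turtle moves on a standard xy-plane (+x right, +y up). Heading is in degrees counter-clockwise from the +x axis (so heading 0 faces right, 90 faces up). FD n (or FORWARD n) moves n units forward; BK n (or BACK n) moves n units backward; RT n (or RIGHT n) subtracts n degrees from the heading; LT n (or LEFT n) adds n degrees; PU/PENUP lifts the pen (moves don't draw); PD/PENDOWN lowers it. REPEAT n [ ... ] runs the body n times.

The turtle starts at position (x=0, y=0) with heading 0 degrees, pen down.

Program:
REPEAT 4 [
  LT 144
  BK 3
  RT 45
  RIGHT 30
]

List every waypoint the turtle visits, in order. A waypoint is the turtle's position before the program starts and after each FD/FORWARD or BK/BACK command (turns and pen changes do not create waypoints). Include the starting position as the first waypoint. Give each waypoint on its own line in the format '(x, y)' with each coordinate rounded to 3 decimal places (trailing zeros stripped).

Answer: (0, 0)
(2.427, -1.763)
(4.943, -0.129)
(4.319, 2.805)
(1.356, 3.274)

Derivation:
Executing turtle program step by step:
Start: pos=(0,0), heading=0, pen down
REPEAT 4 [
  -- iteration 1/4 --
  LT 144: heading 0 -> 144
  BK 3: (0,0) -> (2.427,-1.763) [heading=144, draw]
  RT 45: heading 144 -> 99
  RT 30: heading 99 -> 69
  -- iteration 2/4 --
  LT 144: heading 69 -> 213
  BK 3: (2.427,-1.763) -> (4.943,-0.129) [heading=213, draw]
  RT 45: heading 213 -> 168
  RT 30: heading 168 -> 138
  -- iteration 3/4 --
  LT 144: heading 138 -> 282
  BK 3: (4.943,-0.129) -> (4.319,2.805) [heading=282, draw]
  RT 45: heading 282 -> 237
  RT 30: heading 237 -> 207
  -- iteration 4/4 --
  LT 144: heading 207 -> 351
  BK 3: (4.319,2.805) -> (1.356,3.274) [heading=351, draw]
  RT 45: heading 351 -> 306
  RT 30: heading 306 -> 276
]
Final: pos=(1.356,3.274), heading=276, 4 segment(s) drawn
Waypoints (5 total):
(0, 0)
(2.427, -1.763)
(4.943, -0.129)
(4.319, 2.805)
(1.356, 3.274)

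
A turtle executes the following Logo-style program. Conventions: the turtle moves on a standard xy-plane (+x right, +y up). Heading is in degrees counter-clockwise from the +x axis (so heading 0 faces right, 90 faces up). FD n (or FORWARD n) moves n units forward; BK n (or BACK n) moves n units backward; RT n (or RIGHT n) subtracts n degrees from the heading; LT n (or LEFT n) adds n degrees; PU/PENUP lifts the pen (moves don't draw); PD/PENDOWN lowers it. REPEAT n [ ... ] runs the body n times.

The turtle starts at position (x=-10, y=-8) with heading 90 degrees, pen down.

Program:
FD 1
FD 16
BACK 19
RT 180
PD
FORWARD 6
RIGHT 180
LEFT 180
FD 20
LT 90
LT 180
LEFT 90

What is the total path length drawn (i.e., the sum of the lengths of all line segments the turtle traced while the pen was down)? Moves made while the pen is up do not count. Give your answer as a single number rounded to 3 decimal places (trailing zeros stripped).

Executing turtle program step by step:
Start: pos=(-10,-8), heading=90, pen down
FD 1: (-10,-8) -> (-10,-7) [heading=90, draw]
FD 16: (-10,-7) -> (-10,9) [heading=90, draw]
BK 19: (-10,9) -> (-10,-10) [heading=90, draw]
RT 180: heading 90 -> 270
PD: pen down
FD 6: (-10,-10) -> (-10,-16) [heading=270, draw]
RT 180: heading 270 -> 90
LT 180: heading 90 -> 270
FD 20: (-10,-16) -> (-10,-36) [heading=270, draw]
LT 90: heading 270 -> 0
LT 180: heading 0 -> 180
LT 90: heading 180 -> 270
Final: pos=(-10,-36), heading=270, 5 segment(s) drawn

Segment lengths:
  seg 1: (-10,-8) -> (-10,-7), length = 1
  seg 2: (-10,-7) -> (-10,9), length = 16
  seg 3: (-10,9) -> (-10,-10), length = 19
  seg 4: (-10,-10) -> (-10,-16), length = 6
  seg 5: (-10,-16) -> (-10,-36), length = 20
Total = 62

Answer: 62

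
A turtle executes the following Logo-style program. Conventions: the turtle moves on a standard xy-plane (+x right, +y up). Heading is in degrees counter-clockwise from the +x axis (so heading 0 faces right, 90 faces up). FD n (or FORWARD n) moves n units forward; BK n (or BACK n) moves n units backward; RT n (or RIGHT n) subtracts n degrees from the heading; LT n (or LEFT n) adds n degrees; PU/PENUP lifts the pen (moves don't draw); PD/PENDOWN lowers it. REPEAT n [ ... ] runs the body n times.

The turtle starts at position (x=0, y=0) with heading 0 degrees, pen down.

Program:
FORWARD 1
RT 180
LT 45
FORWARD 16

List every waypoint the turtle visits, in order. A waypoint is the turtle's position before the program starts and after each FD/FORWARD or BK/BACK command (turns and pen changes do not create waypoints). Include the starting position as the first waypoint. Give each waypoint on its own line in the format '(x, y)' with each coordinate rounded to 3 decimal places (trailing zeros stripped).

Executing turtle program step by step:
Start: pos=(0,0), heading=0, pen down
FD 1: (0,0) -> (1,0) [heading=0, draw]
RT 180: heading 0 -> 180
LT 45: heading 180 -> 225
FD 16: (1,0) -> (-10.314,-11.314) [heading=225, draw]
Final: pos=(-10.314,-11.314), heading=225, 2 segment(s) drawn
Waypoints (3 total):
(0, 0)
(1, 0)
(-10.314, -11.314)

Answer: (0, 0)
(1, 0)
(-10.314, -11.314)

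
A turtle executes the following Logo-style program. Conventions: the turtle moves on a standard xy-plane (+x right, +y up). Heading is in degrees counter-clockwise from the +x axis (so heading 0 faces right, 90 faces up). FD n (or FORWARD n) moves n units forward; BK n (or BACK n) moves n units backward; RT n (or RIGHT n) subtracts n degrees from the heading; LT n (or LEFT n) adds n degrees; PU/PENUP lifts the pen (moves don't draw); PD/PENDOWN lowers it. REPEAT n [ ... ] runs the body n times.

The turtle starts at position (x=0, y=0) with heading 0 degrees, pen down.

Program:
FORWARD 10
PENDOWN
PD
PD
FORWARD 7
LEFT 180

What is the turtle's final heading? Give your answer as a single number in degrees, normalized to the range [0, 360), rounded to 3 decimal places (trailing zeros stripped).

Executing turtle program step by step:
Start: pos=(0,0), heading=0, pen down
FD 10: (0,0) -> (10,0) [heading=0, draw]
PD: pen down
PD: pen down
PD: pen down
FD 7: (10,0) -> (17,0) [heading=0, draw]
LT 180: heading 0 -> 180
Final: pos=(17,0), heading=180, 2 segment(s) drawn

Answer: 180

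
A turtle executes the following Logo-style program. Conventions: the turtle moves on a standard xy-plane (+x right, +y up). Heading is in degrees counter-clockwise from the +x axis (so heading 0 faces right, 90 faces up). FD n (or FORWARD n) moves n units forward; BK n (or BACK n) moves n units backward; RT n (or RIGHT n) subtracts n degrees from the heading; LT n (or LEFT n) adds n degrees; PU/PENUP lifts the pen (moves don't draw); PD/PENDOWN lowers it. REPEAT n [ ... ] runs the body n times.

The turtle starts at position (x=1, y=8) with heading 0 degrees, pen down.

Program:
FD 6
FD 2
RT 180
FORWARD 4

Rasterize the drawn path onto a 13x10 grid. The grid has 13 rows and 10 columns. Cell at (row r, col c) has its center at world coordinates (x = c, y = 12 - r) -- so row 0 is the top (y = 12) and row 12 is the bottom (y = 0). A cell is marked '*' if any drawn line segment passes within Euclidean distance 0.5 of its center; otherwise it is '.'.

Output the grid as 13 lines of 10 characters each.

Segment 0: (1,8) -> (7,8)
Segment 1: (7,8) -> (9,8)
Segment 2: (9,8) -> (5,8)

Answer: ..........
..........
..........
..........
.*********
..........
..........
..........
..........
..........
..........
..........
..........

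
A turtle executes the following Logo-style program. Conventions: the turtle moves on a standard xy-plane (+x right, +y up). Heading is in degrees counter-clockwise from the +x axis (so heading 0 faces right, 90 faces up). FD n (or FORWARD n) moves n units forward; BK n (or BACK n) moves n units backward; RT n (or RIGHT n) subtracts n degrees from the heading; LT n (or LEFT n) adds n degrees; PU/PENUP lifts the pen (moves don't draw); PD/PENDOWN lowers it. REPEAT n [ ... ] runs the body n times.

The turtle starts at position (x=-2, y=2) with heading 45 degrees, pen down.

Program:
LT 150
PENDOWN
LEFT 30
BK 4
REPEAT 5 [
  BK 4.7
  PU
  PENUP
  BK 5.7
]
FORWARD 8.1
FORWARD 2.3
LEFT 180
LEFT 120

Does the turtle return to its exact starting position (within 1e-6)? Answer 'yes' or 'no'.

Executing turtle program step by step:
Start: pos=(-2,2), heading=45, pen down
LT 150: heading 45 -> 195
PD: pen down
LT 30: heading 195 -> 225
BK 4: (-2,2) -> (0.828,4.828) [heading=225, draw]
REPEAT 5 [
  -- iteration 1/5 --
  BK 4.7: (0.828,4.828) -> (4.152,8.152) [heading=225, draw]
  PU: pen up
  PU: pen up
  BK 5.7: (4.152,8.152) -> (8.182,12.182) [heading=225, move]
  -- iteration 2/5 --
  BK 4.7: (8.182,12.182) -> (11.506,15.506) [heading=225, move]
  PU: pen up
  PU: pen up
  BK 5.7: (11.506,15.506) -> (15.536,19.536) [heading=225, move]
  -- iteration 3/5 --
  BK 4.7: (15.536,19.536) -> (18.86,22.86) [heading=225, move]
  PU: pen up
  PU: pen up
  BK 5.7: (18.86,22.86) -> (22.89,26.89) [heading=225, move]
  -- iteration 4/5 --
  BK 4.7: (22.89,26.89) -> (26.214,30.214) [heading=225, move]
  PU: pen up
  PU: pen up
  BK 5.7: (26.214,30.214) -> (30.244,34.244) [heading=225, move]
  -- iteration 5/5 --
  BK 4.7: (30.244,34.244) -> (33.567,37.567) [heading=225, move]
  PU: pen up
  PU: pen up
  BK 5.7: (33.567,37.567) -> (37.598,41.598) [heading=225, move]
]
FD 8.1: (37.598,41.598) -> (31.87,35.87) [heading=225, move]
FD 2.3: (31.87,35.87) -> (30.244,34.244) [heading=225, move]
LT 180: heading 225 -> 45
LT 120: heading 45 -> 165
Final: pos=(30.244,34.244), heading=165, 2 segment(s) drawn

Start position: (-2, 2)
Final position: (30.244, 34.244)
Distance = 45.6; >= 1e-6 -> NOT closed

Answer: no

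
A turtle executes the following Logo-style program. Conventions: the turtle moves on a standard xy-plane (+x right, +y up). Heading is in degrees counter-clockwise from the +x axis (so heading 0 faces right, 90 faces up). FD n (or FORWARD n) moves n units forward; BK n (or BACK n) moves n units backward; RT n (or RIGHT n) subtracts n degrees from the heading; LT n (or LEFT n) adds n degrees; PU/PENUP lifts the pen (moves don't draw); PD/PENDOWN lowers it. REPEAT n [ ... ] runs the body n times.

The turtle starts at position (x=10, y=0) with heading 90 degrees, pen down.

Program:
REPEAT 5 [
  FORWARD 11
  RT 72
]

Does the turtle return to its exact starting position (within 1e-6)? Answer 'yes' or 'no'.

Executing turtle program step by step:
Start: pos=(10,0), heading=90, pen down
REPEAT 5 [
  -- iteration 1/5 --
  FD 11: (10,0) -> (10,11) [heading=90, draw]
  RT 72: heading 90 -> 18
  -- iteration 2/5 --
  FD 11: (10,11) -> (20.462,14.399) [heading=18, draw]
  RT 72: heading 18 -> 306
  -- iteration 3/5 --
  FD 11: (20.462,14.399) -> (26.927,5.5) [heading=306, draw]
  RT 72: heading 306 -> 234
  -- iteration 4/5 --
  FD 11: (26.927,5.5) -> (20.462,-3.399) [heading=234, draw]
  RT 72: heading 234 -> 162
  -- iteration 5/5 --
  FD 11: (20.462,-3.399) -> (10,0) [heading=162, draw]
  RT 72: heading 162 -> 90
]
Final: pos=(10,0), heading=90, 5 segment(s) drawn

Start position: (10, 0)
Final position: (10, 0)
Distance = 0; < 1e-6 -> CLOSED

Answer: yes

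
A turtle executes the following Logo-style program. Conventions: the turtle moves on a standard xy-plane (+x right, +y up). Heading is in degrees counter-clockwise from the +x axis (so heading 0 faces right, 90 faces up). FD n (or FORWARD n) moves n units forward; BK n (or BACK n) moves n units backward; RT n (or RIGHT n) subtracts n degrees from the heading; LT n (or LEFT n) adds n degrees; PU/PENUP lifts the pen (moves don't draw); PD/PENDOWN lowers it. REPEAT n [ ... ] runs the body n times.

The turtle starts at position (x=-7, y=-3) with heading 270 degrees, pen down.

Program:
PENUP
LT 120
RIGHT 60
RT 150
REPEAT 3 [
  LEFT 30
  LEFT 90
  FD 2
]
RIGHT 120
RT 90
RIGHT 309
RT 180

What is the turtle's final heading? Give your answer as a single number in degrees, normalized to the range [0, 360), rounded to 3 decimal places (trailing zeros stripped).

Executing turtle program step by step:
Start: pos=(-7,-3), heading=270, pen down
PU: pen up
LT 120: heading 270 -> 30
RT 60: heading 30 -> 330
RT 150: heading 330 -> 180
REPEAT 3 [
  -- iteration 1/3 --
  LT 30: heading 180 -> 210
  LT 90: heading 210 -> 300
  FD 2: (-7,-3) -> (-6,-4.732) [heading=300, move]
  -- iteration 2/3 --
  LT 30: heading 300 -> 330
  LT 90: heading 330 -> 60
  FD 2: (-6,-4.732) -> (-5,-3) [heading=60, move]
  -- iteration 3/3 --
  LT 30: heading 60 -> 90
  LT 90: heading 90 -> 180
  FD 2: (-5,-3) -> (-7,-3) [heading=180, move]
]
RT 120: heading 180 -> 60
RT 90: heading 60 -> 330
RT 309: heading 330 -> 21
RT 180: heading 21 -> 201
Final: pos=(-7,-3), heading=201, 0 segment(s) drawn

Answer: 201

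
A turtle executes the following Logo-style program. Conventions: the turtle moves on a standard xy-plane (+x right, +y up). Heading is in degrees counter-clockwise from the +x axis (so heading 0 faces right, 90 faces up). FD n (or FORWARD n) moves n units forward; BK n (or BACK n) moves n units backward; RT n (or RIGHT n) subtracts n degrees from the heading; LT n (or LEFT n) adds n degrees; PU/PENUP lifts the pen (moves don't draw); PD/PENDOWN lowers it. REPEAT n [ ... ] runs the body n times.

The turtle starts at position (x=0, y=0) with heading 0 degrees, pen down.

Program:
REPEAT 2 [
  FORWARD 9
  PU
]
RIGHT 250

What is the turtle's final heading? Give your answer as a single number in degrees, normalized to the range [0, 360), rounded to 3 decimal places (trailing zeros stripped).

Answer: 110

Derivation:
Executing turtle program step by step:
Start: pos=(0,0), heading=0, pen down
REPEAT 2 [
  -- iteration 1/2 --
  FD 9: (0,0) -> (9,0) [heading=0, draw]
  PU: pen up
  -- iteration 2/2 --
  FD 9: (9,0) -> (18,0) [heading=0, move]
  PU: pen up
]
RT 250: heading 0 -> 110
Final: pos=(18,0), heading=110, 1 segment(s) drawn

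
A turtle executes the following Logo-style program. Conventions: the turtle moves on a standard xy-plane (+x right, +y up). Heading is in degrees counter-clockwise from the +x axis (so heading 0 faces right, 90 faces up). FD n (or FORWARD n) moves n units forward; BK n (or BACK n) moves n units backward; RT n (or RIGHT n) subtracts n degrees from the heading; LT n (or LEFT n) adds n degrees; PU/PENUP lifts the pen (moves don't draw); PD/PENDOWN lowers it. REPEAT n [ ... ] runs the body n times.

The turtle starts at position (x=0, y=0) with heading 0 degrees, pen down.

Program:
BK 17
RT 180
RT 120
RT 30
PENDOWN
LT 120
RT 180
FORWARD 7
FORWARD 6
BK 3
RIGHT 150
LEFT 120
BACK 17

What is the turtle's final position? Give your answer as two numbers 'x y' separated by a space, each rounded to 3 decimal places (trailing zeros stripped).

Executing turtle program step by step:
Start: pos=(0,0), heading=0, pen down
BK 17: (0,0) -> (-17,0) [heading=0, draw]
RT 180: heading 0 -> 180
RT 120: heading 180 -> 60
RT 30: heading 60 -> 30
PD: pen down
LT 120: heading 30 -> 150
RT 180: heading 150 -> 330
FD 7: (-17,0) -> (-10.938,-3.5) [heading=330, draw]
FD 6: (-10.938,-3.5) -> (-5.742,-6.5) [heading=330, draw]
BK 3: (-5.742,-6.5) -> (-8.34,-5) [heading=330, draw]
RT 150: heading 330 -> 180
LT 120: heading 180 -> 300
BK 17: (-8.34,-5) -> (-16.84,9.722) [heading=300, draw]
Final: pos=(-16.84,9.722), heading=300, 5 segment(s) drawn

Answer: -16.84 9.722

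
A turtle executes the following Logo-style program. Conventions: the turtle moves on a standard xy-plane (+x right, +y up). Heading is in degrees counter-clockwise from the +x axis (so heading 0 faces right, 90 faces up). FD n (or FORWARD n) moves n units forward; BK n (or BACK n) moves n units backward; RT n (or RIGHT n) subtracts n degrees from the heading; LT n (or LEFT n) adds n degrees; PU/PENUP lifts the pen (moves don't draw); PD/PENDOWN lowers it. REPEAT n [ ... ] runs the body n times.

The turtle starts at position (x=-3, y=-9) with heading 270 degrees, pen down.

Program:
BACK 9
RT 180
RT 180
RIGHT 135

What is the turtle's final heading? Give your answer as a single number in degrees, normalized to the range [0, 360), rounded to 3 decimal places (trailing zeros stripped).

Answer: 135

Derivation:
Executing turtle program step by step:
Start: pos=(-3,-9), heading=270, pen down
BK 9: (-3,-9) -> (-3,0) [heading=270, draw]
RT 180: heading 270 -> 90
RT 180: heading 90 -> 270
RT 135: heading 270 -> 135
Final: pos=(-3,0), heading=135, 1 segment(s) drawn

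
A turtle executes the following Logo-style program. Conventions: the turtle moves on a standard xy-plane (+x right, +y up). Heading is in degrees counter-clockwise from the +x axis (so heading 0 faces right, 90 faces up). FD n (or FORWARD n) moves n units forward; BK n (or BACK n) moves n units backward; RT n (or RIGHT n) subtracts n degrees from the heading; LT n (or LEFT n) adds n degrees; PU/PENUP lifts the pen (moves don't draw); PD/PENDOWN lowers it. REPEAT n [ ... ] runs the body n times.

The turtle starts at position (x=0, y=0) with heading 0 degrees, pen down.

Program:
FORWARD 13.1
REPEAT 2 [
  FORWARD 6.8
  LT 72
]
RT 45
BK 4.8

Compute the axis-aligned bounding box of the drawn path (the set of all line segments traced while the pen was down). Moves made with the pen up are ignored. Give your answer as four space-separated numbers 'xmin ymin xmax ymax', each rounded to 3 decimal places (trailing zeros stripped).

Executing turtle program step by step:
Start: pos=(0,0), heading=0, pen down
FD 13.1: (0,0) -> (13.1,0) [heading=0, draw]
REPEAT 2 [
  -- iteration 1/2 --
  FD 6.8: (13.1,0) -> (19.9,0) [heading=0, draw]
  LT 72: heading 0 -> 72
  -- iteration 2/2 --
  FD 6.8: (19.9,0) -> (22.001,6.467) [heading=72, draw]
  LT 72: heading 72 -> 144
]
RT 45: heading 144 -> 99
BK 4.8: (22.001,6.467) -> (22.752,1.726) [heading=99, draw]
Final: pos=(22.752,1.726), heading=99, 4 segment(s) drawn

Segment endpoints: x in {0, 13.1, 19.9, 22.001, 22.752}, y in {0, 1.726, 6.467}
xmin=0, ymin=0, xmax=22.752, ymax=6.467

Answer: 0 0 22.752 6.467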